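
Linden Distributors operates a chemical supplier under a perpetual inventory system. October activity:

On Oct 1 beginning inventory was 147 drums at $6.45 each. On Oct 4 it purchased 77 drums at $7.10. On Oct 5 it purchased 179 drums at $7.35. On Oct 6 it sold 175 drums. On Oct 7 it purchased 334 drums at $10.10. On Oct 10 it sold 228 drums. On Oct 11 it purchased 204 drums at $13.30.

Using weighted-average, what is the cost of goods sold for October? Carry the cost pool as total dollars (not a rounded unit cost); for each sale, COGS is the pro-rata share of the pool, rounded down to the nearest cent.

COGS = $3,234.08

After Oct 1: 147 on hand, pool $948.15 (≈ $6.4500 each)
After Oct 4: 224 on hand, pool $1,494.85 (≈ $6.6734 each)
After Oct 5: 403 on hand, pool $2,810.50 (≈ $6.9739 each)
Oct 6, sell 175: 175/403 × $2,810.50 → $1,220.44
After Oct 7: 562 on hand, pool $4,963.46 (≈ $8.8318 each)
Oct 10, sell 228: 228/562 × $4,963.46 → $2,013.64
After Oct 11: 538 on hand, pool $5,663.02 (≈ $10.5261 each)
Total COGS = $1,220.44 + $2,013.64 = $3,234.08
Ending inventory (cost pool remaining) = $5,663.02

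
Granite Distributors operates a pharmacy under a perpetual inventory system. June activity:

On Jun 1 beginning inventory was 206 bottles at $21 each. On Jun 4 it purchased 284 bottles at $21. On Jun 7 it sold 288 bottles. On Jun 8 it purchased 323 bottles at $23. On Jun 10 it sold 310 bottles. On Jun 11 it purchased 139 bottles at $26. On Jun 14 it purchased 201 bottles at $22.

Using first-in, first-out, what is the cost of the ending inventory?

Jun 7, 288 sold [FIFO — oldest first]: 206 @ $21 + 82 @ $21 = $6,048
Jun 10, 310 sold [FIFO — oldest first]: 202 @ $21 + 108 @ $23 = $6,726
Total COGS = $6,048 + $6,726 = $12,774
Ending inventory: 215 @ $23 + 139 @ $26 + 201 @ $22 = $12,981

Ending inventory = $12,981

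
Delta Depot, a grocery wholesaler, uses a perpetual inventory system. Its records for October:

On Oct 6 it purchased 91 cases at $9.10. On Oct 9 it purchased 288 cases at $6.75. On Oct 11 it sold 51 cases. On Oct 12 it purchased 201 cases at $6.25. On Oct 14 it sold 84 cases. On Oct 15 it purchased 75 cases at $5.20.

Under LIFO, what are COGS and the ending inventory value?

COGS = $869.25; ending inventory = $3,549.10

Oct 11, 51 sold [LIFO — newest first]: 51 @ $6.75 = $344.25
Oct 14, 84 sold [LIFO — newest first]: 84 @ $6.25 = $525.00
Total COGS = $344.25 + $525.00 = $869.25
Ending inventory: 91 @ $9.10 + 237 @ $6.75 + 117 @ $6.25 + 75 @ $5.20 = $3,549.10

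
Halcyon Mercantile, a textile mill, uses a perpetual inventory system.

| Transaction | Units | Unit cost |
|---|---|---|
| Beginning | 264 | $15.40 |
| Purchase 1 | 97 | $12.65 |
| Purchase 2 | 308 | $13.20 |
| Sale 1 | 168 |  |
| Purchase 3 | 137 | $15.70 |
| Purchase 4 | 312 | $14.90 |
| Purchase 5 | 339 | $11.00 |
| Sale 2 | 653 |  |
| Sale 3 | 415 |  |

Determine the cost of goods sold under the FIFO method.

Sale 1 (168) [FIFO — oldest first]: 168 @ $15.40 = $2,587.20
Sale 2 (653) [FIFO — oldest first]: 96 @ $15.40 + 97 @ $12.65 + 308 @ $13.20 + 137 @ $15.70 + 15 @ $14.90 = $9,145.45
Sale 3 (415) [FIFO — oldest first]: 297 @ $14.90 + 118 @ $11.00 = $5,723.30
Total COGS = $2,587.20 + $9,145.45 + $5,723.30 = $17,455.95
Ending inventory: 221 @ $11.00 = $2,431.00

COGS = $17,455.95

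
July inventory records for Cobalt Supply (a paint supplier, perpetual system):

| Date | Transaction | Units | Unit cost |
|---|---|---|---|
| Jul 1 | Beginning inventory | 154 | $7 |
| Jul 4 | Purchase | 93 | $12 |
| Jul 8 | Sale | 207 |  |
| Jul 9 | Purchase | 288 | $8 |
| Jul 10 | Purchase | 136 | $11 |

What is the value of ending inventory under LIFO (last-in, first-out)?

Jul 8, 207 sold [LIFO — newest first]: 93 @ $12 + 114 @ $7 = $1,914
Ending inventory: 40 @ $7 + 288 @ $8 + 136 @ $11 = $4,080

Ending inventory = $4,080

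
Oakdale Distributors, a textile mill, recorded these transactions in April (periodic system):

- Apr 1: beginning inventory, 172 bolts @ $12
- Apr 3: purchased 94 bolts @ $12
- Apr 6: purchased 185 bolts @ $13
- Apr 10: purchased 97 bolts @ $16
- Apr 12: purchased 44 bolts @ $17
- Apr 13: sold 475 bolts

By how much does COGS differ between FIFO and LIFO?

$512

FIFO COGS: 172 @ $12 + 94 @ $12 + 185 @ $13 + 24 @ $16 = $5,981
LIFO COGS: 44 @ $17 + 97 @ $16 + 185 @ $13 + 94 @ $12 + 55 @ $12 = $6,493
Difference = |$5,981 − $6,493| = $512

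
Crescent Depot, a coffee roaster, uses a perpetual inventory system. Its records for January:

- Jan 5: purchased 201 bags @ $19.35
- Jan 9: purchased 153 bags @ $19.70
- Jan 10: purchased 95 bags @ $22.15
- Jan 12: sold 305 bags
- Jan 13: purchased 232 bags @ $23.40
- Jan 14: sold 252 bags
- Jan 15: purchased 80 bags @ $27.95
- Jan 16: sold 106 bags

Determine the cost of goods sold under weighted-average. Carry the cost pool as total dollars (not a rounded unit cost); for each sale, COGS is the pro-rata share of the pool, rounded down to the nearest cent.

COGS = $14,280.59

After Jan 5: 201 on hand, pool $3,889.35 (≈ $19.3500 each)
After Jan 9: 354 on hand, pool $6,903.45 (≈ $19.5013 each)
After Jan 10: 449 on hand, pool $9,007.70 (≈ $20.0617 each)
Jan 12, sell 305: 305/449 × $9,007.70 → $6,118.81
After Jan 13: 376 on hand, pool $8,317.69 (≈ $22.1215 each)
Jan 14, sell 252: 252/376 × $8,317.69 → $5,574.62
After Jan 15: 204 on hand, pool $4,979.07 (≈ $24.4072 each)
Jan 16, sell 106: 106/204 × $4,979.07 → $2,587.16
Total COGS = $6,118.81 + $5,574.62 + $2,587.16 = $14,280.59
Ending inventory (cost pool remaining) = $2,391.91
Check: goods available $16,672.50 = COGS $14,280.59 + ending $2,391.91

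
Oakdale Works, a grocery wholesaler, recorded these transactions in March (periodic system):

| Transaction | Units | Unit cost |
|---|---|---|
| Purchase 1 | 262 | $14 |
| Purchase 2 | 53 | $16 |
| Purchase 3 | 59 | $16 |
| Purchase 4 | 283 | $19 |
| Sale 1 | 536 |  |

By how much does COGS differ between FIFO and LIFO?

FIFO COGS: 262 @ $14 + 53 @ $16 + 59 @ $16 + 162 @ $19 = $8,538
LIFO COGS: 283 @ $19 + 59 @ $16 + 53 @ $16 + 141 @ $14 = $9,143
Difference = |$8,538 − $9,143| = $605

$605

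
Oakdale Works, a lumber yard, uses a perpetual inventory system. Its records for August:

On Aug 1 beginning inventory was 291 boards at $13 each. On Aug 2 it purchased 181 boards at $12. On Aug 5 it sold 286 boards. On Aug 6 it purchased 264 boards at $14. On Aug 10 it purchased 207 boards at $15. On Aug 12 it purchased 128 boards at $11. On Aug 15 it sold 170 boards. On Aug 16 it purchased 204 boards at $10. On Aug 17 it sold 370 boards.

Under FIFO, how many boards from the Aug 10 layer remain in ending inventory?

117

Aug 5, 286 sold [FIFO — oldest first]: 286 @ $13 = $3,718
Aug 15, 170 sold [FIFO — oldest first]: 5 @ $13 + 165 @ $12 = $2,045
Aug 17, 370 sold [FIFO — oldest first]: 16 @ $12 + 264 @ $14 + 90 @ $15 = $5,238
Total COGS = $3,718 + $2,045 + $5,238 = $11,001
Ending inventory: 117 @ $15 + 128 @ $11 + 204 @ $10 = $5,203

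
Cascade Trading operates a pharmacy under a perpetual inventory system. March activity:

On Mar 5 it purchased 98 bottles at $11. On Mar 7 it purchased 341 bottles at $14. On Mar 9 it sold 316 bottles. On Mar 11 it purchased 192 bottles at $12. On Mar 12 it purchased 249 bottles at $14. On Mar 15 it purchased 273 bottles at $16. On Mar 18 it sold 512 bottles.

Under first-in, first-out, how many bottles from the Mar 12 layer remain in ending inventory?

52

Mar 9, 316 sold [FIFO — oldest first]: 98 @ $11 + 218 @ $14 = $4,130
Mar 18, 512 sold [FIFO — oldest first]: 123 @ $14 + 192 @ $12 + 197 @ $14 = $6,784
Total COGS = $4,130 + $6,784 = $10,914
Ending inventory: 52 @ $14 + 273 @ $16 = $5,096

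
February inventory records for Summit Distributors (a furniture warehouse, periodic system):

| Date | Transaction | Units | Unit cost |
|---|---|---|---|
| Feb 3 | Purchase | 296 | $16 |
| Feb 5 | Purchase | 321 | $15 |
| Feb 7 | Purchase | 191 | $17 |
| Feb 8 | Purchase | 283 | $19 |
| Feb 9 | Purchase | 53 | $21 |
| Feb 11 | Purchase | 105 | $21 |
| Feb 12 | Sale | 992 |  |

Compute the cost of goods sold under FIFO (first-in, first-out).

COGS = $16,294

Feb 12, 992 sold [FIFO — oldest first]: 296 @ $16 + 321 @ $15 + 191 @ $17 + 184 @ $19 = $16,294
Ending inventory: 99 @ $19 + 53 @ $21 + 105 @ $21 = $5,199
Check: goods available $21,493 = COGS $16,294 + ending $5,199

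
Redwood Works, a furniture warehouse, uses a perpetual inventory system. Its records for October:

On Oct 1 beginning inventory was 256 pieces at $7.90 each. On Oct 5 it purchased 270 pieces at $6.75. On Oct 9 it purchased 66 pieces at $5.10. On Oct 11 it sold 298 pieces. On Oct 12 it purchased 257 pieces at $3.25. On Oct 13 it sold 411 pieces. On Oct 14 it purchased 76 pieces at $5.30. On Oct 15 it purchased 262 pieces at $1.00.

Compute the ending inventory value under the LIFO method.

Oct 11, 298 sold [LIFO — newest first]: 66 @ $5.10 + 232 @ $6.75 = $1,902.60
Oct 13, 411 sold [LIFO — newest first]: 257 @ $3.25 + 38 @ $6.75 + 116 @ $7.90 = $2,008.15
Total COGS = $1,902.60 + $2,008.15 = $3,910.75
Ending inventory: 140 @ $7.90 + 76 @ $5.30 + 262 @ $1.00 = $1,770.80

Ending inventory = $1,770.80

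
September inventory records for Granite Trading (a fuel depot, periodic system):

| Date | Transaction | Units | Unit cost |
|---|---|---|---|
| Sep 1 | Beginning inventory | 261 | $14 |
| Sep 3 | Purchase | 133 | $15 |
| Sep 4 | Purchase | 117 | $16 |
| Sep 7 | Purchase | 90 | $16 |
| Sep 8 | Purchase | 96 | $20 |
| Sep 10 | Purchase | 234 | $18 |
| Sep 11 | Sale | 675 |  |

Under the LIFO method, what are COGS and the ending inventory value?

Sep 11, 675 sold [LIFO — newest first]: 234 @ $18 + 96 @ $20 + 90 @ $16 + 117 @ $16 + 133 @ $15 + 5 @ $14 = $11,509
Ending inventory: 256 @ $14 = $3,584
Check: goods available $15,093 = COGS $11,509 + ending $3,584

COGS = $11,509; ending inventory = $3,584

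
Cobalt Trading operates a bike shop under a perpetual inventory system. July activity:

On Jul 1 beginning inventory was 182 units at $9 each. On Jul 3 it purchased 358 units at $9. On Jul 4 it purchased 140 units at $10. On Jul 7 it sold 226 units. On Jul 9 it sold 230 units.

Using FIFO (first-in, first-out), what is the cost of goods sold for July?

COGS = $4,104

Jul 7, 226 sold [FIFO — oldest first]: 182 @ $9 + 44 @ $9 = $2,034
Jul 9, 230 sold [FIFO — oldest first]: 230 @ $9 = $2,070
Total COGS = $2,034 + $2,070 = $4,104
Ending inventory: 84 @ $9 + 140 @ $10 = $2,156
Check: goods available $6,260 = COGS $4,104 + ending $2,156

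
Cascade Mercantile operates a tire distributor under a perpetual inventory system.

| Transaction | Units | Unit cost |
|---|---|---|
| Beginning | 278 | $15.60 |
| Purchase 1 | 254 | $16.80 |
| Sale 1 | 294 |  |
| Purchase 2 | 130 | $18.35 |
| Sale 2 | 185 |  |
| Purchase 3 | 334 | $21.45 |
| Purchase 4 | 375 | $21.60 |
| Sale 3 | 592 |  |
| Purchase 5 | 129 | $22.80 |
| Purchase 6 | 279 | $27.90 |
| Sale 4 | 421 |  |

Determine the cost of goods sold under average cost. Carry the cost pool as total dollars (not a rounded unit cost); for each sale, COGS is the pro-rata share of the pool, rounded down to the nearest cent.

COGS = $30,127.67

After Beginning: 278 on hand, pool $4,336.80 (≈ $15.6000 each)
After Purchase 1: 532 on hand, pool $8,604.00 (≈ $16.1729 each)
Sale 1, sell 294: 294/532 × $8,604.00 → $4,754.84
After Purchase 2: 368 on hand, pool $6,234.66 (≈ $16.9420 each)
Sale 2, sell 185: 185/368 × $6,234.66 → $3,134.27
After Purchase 3: 517 on hand, pool $10,264.69 (≈ $19.8543 each)
After Purchase 4: 892 on hand, pool $18,364.69 (≈ $20.5882 each)
Sale 3, sell 592: 592/892 × $18,364.69 → $12,188.22
After Purchase 5: 429 on hand, pool $9,117.67 (≈ $21.2533 each)
After Purchase 6: 708 on hand, pool $16,901.77 (≈ $23.8726 each)
Sale 4, sell 421: 421/708 × $16,901.77 → $10,050.34
Total COGS = $4,754.84 + $3,134.27 + $12,188.22 + $10,050.34 = $30,127.67
Ending inventory (cost pool remaining) = $6,851.43
Check: goods available $36,979.10 = COGS $30,127.67 + ending $6,851.43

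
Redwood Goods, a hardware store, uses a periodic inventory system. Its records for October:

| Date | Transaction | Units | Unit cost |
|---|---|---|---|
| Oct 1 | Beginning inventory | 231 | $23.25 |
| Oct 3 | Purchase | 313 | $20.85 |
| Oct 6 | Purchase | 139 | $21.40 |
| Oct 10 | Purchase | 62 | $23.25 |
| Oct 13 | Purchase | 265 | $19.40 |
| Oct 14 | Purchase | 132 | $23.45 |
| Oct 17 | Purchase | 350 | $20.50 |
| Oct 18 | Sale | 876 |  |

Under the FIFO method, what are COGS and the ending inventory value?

COGS = $18,854.30; ending inventory = $12,870.00

Oct 18, 876 sold [FIFO — oldest first]: 231 @ $23.25 + 313 @ $20.85 + 139 @ $21.40 + 62 @ $23.25 + 131 @ $19.40 = $18,854.30
Ending inventory: 134 @ $19.40 + 132 @ $23.45 + 350 @ $20.50 = $12,870.00
Check: goods available $31,724.30 = COGS $18,854.30 + ending $12,870.00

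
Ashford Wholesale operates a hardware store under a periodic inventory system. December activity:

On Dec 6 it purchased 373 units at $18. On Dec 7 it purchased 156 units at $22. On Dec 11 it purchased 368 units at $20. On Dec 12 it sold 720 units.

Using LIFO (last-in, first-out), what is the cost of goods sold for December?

COGS = $14,320

Dec 12, 720 sold [LIFO — newest first]: 368 @ $20 + 156 @ $22 + 196 @ $18 = $14,320
Ending inventory: 177 @ $18 = $3,186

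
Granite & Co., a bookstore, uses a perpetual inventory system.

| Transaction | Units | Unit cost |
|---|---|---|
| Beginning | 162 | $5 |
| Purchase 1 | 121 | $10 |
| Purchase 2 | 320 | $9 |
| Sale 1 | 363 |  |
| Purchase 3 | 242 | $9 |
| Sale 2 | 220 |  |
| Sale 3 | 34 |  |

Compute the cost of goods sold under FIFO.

Sale 1 (363) [FIFO — oldest first]: 162 @ $5 + 121 @ $10 + 80 @ $9 = $2,740
Sale 2 (220) [FIFO — oldest first]: 220 @ $9 = $1,980
Sale 3 (34) [FIFO — oldest first]: 20 @ $9 + 14 @ $9 = $306
Total COGS = $2,740 + $1,980 + $306 = $5,026
Ending inventory: 228 @ $9 = $2,052
Check: goods available $7,078 = COGS $5,026 + ending $2,052

COGS = $5,026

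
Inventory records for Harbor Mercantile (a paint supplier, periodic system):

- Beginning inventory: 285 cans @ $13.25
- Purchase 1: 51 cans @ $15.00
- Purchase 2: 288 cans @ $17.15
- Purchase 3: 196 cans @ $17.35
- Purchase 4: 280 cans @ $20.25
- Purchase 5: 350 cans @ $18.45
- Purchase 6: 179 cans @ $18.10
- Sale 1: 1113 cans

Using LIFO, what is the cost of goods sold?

Sale 1 (1113) [LIFO — newest first]: 179 @ $18.10 + 350 @ $18.45 + 280 @ $20.25 + 196 @ $17.35 + 108 @ $17.15 = $20,620.20
Ending inventory: 285 @ $13.25 + 51 @ $15.00 + 180 @ $17.15 = $7,628.25

COGS = $20,620.20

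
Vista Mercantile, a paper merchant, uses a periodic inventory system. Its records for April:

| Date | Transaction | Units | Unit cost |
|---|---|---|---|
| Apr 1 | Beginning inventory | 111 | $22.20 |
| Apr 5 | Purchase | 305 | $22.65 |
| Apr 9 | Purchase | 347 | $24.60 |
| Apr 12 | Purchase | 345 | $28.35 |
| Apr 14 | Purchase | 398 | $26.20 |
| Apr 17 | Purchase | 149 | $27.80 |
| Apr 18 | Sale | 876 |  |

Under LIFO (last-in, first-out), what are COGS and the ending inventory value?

Apr 18, 876 sold [LIFO — newest first]: 149 @ $27.80 + 398 @ $26.20 + 329 @ $28.35 = $23,896.95
Ending inventory: 111 @ $22.20 + 305 @ $22.65 + 347 @ $24.60 + 16 @ $28.35 = $18,362.25

COGS = $23,896.95; ending inventory = $18,362.25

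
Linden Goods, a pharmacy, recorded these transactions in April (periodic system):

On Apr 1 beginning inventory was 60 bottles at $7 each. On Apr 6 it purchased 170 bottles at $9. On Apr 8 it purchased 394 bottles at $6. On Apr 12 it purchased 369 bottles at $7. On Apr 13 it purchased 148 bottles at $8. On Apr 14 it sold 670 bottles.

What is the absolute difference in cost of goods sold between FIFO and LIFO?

FIFO COGS: 60 @ $7 + 170 @ $9 + 394 @ $6 + 46 @ $7 = $4,636
LIFO COGS: 148 @ $8 + 369 @ $7 + 153 @ $6 = $4,685
Difference = |$4,636 − $4,685| = $49

$49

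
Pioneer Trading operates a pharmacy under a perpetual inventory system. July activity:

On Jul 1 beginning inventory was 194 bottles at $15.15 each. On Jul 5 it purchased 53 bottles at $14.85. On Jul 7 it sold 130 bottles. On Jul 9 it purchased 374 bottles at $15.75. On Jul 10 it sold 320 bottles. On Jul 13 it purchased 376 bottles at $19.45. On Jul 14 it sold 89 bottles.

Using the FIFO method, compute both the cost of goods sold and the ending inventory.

COGS = $8,325.15; ending inventory = $8,604.70

Jul 7, 130 sold [FIFO — oldest first]: 130 @ $15.15 = $1,969.50
Jul 10, 320 sold [FIFO — oldest first]: 64 @ $15.15 + 53 @ $14.85 + 203 @ $15.75 = $4,953.90
Jul 14, 89 sold [FIFO — oldest first]: 89 @ $15.75 = $1,401.75
Total COGS = $1,969.50 + $4,953.90 + $1,401.75 = $8,325.15
Ending inventory: 82 @ $15.75 + 376 @ $19.45 = $8,604.70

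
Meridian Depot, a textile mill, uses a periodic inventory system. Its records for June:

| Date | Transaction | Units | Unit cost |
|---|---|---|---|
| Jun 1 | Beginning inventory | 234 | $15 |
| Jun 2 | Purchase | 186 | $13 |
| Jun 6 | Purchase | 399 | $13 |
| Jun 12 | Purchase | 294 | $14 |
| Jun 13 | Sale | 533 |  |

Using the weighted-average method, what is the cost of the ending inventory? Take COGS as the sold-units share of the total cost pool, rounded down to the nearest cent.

Ending inventory = $7,937.09

Jun 13, sell 533: 533/1113 × $15,231.00 → $7,293.91
Ending inventory (cost pool remaining) = $7,937.09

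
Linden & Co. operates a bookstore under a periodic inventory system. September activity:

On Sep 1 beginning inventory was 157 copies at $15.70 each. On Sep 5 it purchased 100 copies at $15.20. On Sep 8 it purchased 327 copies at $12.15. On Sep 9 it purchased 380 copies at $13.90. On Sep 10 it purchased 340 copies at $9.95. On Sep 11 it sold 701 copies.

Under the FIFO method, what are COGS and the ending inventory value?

Sep 11, 701 sold [FIFO — oldest first]: 157 @ $15.70 + 100 @ $15.20 + 327 @ $12.15 + 117 @ $13.90 = $9,584.25
Ending inventory: 263 @ $13.90 + 340 @ $9.95 = $7,038.70

COGS = $9,584.25; ending inventory = $7,038.70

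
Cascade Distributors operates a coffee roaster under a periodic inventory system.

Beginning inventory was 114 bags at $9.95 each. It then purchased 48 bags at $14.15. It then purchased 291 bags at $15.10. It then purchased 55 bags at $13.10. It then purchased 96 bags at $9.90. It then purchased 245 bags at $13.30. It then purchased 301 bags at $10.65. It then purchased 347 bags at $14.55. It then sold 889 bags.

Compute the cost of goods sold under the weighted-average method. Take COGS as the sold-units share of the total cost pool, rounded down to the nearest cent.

Sale 1, sell 889: 889/1497 × $19,391.50 → $11,515.72
Ending inventory (cost pool remaining) = $7,875.78

COGS = $11,515.72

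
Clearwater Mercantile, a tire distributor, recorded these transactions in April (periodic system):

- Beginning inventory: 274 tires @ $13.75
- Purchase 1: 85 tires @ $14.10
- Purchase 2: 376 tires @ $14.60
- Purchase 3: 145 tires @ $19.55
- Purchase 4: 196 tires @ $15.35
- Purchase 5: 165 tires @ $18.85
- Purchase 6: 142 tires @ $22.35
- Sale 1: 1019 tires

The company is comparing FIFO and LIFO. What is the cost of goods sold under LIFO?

COGS = $17,543.90

FIFO COGS: 274 @ $13.75 + 85 @ $14.10 + 376 @ $14.60 + 145 @ $19.55 + 139 @ $15.35 = $15,424.00
LIFO COGS: 142 @ $22.35 + 165 @ $18.85 + 196 @ $15.35 + 145 @ $19.55 + 371 @ $14.60 = $17,543.90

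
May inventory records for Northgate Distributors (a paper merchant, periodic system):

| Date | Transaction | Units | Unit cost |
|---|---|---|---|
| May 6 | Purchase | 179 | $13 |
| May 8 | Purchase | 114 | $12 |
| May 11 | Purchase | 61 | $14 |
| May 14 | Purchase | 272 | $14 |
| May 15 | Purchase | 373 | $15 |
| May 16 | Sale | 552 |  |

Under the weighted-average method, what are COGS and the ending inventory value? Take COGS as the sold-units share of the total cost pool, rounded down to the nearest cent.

May 16, sell 552: 552/999 × $13,952.00 → $7,709.21
Ending inventory (cost pool remaining) = $6,242.79

COGS = $7,709.21; ending inventory = $6,242.79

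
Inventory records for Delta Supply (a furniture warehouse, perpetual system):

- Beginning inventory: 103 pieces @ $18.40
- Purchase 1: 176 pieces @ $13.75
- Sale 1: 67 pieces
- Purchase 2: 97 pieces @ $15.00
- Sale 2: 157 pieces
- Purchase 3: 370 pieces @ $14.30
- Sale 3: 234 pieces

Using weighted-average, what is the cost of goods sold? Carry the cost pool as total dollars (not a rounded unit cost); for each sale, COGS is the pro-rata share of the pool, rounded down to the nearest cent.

After Beginning: 103 on hand, pool $1,895.20 (≈ $18.4000 each)
After Purchase 1: 279 on hand, pool $4,315.20 (≈ $15.4667 each)
Sale 1, sell 67: 67/279 × $4,315.20 → $1,036.26
After Purchase 2: 309 on hand, pool $4,733.94 (≈ $15.3202 each)
Sale 2, sell 157: 157/309 × $4,733.94 → $2,405.27
After Purchase 3: 522 on hand, pool $7,619.67 (≈ $14.5971 each)
Sale 3, sell 234: 234/522 × $7,619.67 → $3,415.71
Total COGS = $1,036.26 + $2,405.27 + $3,415.71 = $6,857.24
Ending inventory (cost pool remaining) = $4,203.96
Check: goods available $11,061.20 = COGS $6,857.24 + ending $4,203.96

COGS = $6,857.24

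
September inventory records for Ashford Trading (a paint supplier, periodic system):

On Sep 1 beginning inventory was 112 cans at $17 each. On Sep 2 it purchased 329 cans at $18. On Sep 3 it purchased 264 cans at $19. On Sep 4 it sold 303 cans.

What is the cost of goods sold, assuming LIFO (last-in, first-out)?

Sep 4, 303 sold [LIFO — newest first]: 264 @ $19 + 39 @ $18 = $5,718
Ending inventory: 112 @ $17 + 290 @ $18 = $7,124

COGS = $5,718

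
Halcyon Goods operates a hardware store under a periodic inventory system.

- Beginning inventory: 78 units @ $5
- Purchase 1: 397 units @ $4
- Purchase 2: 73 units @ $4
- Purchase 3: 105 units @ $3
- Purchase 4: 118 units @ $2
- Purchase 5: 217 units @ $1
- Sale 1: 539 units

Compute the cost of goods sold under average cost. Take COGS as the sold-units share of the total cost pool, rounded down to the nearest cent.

Sale 1, sell 539: 539/988 × $3,038.00 → $1,657.37
Ending inventory (cost pool remaining) = $1,380.63
Check: goods available $3,038.00 = COGS $1,657.37 + ending $1,380.63

COGS = $1,657.37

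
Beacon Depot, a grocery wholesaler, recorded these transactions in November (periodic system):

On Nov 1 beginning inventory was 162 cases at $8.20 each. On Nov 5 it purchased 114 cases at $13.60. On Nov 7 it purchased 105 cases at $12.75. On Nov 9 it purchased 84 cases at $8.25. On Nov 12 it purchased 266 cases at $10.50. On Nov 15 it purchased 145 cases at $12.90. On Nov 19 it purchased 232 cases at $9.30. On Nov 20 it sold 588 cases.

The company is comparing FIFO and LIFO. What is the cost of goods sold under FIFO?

COGS = $6,202.05

FIFO COGS: 162 @ $8.20 + 114 @ $13.60 + 105 @ $12.75 + 84 @ $8.25 + 123 @ $10.50 = $6,202.05
LIFO COGS: 232 @ $9.30 + 145 @ $12.90 + 211 @ $10.50 = $6,243.60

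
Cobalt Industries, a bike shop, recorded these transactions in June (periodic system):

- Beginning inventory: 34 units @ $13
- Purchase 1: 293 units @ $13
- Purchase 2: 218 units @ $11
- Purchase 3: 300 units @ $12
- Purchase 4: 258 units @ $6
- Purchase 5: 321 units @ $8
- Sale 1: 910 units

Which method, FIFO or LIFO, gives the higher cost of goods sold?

FIFO COGS: 34 @ $13 + 293 @ $13 + 218 @ $11 + 300 @ $12 + 65 @ $6 = $10,639
LIFO COGS: 321 @ $8 + 258 @ $6 + 300 @ $12 + 31 @ $11 = $8,057

FIFO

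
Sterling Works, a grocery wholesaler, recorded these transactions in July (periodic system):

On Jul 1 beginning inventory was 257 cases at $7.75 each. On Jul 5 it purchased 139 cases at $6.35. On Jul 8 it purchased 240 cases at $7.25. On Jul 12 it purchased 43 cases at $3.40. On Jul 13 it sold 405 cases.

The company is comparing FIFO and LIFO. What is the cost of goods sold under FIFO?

COGS = $2,939.65

FIFO COGS: 257 @ $7.75 + 139 @ $6.35 + 9 @ $7.25 = $2,939.65
LIFO COGS: 43 @ $3.40 + 240 @ $7.25 + 122 @ $6.35 = $2,660.90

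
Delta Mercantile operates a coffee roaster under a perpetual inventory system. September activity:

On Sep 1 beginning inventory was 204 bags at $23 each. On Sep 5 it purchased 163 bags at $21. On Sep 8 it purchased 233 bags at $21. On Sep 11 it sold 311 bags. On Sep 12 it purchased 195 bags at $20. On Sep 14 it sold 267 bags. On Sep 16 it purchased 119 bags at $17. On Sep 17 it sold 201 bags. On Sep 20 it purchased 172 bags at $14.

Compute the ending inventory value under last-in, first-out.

Ending inventory = $5,513

Sep 11, 311 sold [LIFO — newest first]: 233 @ $21 + 78 @ $21 = $6,531
Sep 14, 267 sold [LIFO — newest first]: 195 @ $20 + 72 @ $21 = $5,412
Sep 17, 201 sold [LIFO — newest first]: 119 @ $17 + 13 @ $21 + 69 @ $23 = $3,883
Total COGS = $6,531 + $5,412 + $3,883 = $15,826
Ending inventory: 135 @ $23 + 172 @ $14 = $5,513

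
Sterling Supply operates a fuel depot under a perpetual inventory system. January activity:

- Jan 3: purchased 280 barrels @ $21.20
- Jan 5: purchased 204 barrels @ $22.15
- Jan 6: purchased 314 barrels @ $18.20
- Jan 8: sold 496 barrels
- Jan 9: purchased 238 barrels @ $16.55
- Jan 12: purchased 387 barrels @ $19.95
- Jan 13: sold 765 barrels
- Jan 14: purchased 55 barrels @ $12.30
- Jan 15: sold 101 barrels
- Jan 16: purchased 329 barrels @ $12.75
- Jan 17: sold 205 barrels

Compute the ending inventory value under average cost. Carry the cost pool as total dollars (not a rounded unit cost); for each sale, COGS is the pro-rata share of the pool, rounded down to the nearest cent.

Ending inventory = $3,353.13

After Jan 3: 280 on hand, pool $5,936.00 (≈ $21.2000 each)
After Jan 5: 484 on hand, pool $10,454.60 (≈ $21.6004 each)
After Jan 6: 798 on hand, pool $16,169.40 (≈ $20.2624 each)
Jan 8, sell 496: 496/798 × $16,169.40 → $10,050.15
After Jan 9: 540 on hand, pool $10,058.15 (≈ $18.6262 each)
After Jan 12: 927 on hand, pool $17,778.80 (≈ $19.1789 each)
Jan 13, sell 765: 765/927 × $17,778.80 → $14,671.82
After Jan 14: 217 on hand, pool $3,783.48 (≈ $17.4354 each)
Jan 15, sell 101: 101/217 × $3,783.48 → $1,760.97
After Jan 16: 445 on hand, pool $6,217.26 (≈ $13.9714 each)
Jan 17, sell 205: 205/445 × $6,217.26 → $2,864.13
Total COGS = $10,050.15 + $14,671.82 + $1,760.97 + $2,864.13 = $29,347.07
Ending inventory (cost pool remaining) = $3,353.13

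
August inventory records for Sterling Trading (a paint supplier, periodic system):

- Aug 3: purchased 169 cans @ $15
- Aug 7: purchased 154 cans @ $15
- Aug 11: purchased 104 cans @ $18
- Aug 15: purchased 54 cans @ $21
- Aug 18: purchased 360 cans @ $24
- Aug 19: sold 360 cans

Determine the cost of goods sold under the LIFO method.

Aug 19, 360 sold [LIFO — newest first]: 360 @ $24 = $8,640
Ending inventory: 169 @ $15 + 154 @ $15 + 104 @ $18 + 54 @ $21 = $7,851

COGS = $8,640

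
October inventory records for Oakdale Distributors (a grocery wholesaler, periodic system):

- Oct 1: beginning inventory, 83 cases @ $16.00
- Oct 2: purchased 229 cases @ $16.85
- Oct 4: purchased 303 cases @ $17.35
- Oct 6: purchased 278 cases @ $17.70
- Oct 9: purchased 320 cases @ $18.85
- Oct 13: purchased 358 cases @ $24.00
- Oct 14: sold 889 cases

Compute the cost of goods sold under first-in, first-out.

COGS = $15,293.50

Oct 14, 889 sold [FIFO — oldest first]: 83 @ $16.00 + 229 @ $16.85 + 303 @ $17.35 + 274 @ $17.70 = $15,293.50
Ending inventory: 4 @ $17.70 + 320 @ $18.85 + 358 @ $24.00 = $14,694.80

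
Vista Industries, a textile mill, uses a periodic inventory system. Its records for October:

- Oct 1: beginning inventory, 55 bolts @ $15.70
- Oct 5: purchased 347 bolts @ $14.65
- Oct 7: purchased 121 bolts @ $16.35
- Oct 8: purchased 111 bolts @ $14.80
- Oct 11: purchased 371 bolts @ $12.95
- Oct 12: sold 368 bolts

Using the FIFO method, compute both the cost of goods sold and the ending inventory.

COGS = $5,448.95; ending inventory = $8,923.70

Oct 12, 368 sold [FIFO — oldest first]: 55 @ $15.70 + 313 @ $14.65 = $5,448.95
Ending inventory: 34 @ $14.65 + 121 @ $16.35 + 111 @ $14.80 + 371 @ $12.95 = $8,923.70
Check: goods available $14,372.65 = COGS $5,448.95 + ending $8,923.70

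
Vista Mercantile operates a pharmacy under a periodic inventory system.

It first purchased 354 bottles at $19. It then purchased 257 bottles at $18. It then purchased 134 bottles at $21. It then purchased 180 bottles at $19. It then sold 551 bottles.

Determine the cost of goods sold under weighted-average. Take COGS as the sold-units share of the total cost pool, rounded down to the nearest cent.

Sale 1, sell 551: 551/925 × $17,586.00 → $10,475.55
Ending inventory (cost pool remaining) = $7,110.45
Check: goods available $17,586.00 = COGS $10,475.55 + ending $7,110.45

COGS = $10,475.55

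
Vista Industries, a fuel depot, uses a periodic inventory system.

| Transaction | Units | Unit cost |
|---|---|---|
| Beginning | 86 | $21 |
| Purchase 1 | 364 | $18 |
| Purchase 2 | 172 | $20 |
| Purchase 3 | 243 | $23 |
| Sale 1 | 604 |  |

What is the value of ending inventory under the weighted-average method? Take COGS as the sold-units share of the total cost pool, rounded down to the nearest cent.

Ending inventory = $5,246.26

Sale 1, sell 604: 604/865 × $17,387.00 → $12,140.74
Ending inventory (cost pool remaining) = $5,246.26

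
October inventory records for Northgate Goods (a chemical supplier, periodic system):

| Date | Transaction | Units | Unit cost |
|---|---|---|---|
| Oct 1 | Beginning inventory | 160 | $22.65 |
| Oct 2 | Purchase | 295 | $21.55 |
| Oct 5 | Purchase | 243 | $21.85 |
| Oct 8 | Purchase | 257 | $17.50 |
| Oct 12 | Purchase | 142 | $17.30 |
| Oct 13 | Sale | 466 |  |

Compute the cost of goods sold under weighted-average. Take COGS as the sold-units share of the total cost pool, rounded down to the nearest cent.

Oct 13, sell 466: 466/1097 × $22,244.90 → $9,449.51
Ending inventory (cost pool remaining) = $12,795.39

COGS = $9,449.51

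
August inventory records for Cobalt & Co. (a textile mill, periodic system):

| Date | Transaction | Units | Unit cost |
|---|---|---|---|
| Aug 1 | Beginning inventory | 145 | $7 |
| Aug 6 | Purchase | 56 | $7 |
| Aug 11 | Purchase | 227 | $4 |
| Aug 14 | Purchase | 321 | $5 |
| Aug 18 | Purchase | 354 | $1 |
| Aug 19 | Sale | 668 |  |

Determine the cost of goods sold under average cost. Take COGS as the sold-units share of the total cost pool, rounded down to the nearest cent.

COGS = $2,588.42

Aug 19, sell 668: 668/1103 × $4,274.00 → $2,588.42
Ending inventory (cost pool remaining) = $1,685.58
Check: goods available $4,274.00 = COGS $2,588.42 + ending $1,685.58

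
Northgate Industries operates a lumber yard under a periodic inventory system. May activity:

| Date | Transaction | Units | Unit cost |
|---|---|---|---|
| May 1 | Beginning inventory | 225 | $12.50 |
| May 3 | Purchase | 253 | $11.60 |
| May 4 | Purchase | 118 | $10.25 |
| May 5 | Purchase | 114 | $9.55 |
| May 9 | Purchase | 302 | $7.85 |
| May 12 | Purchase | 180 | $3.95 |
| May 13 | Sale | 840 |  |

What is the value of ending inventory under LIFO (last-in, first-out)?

Ending inventory = $4,285.70

May 13, 840 sold [LIFO — newest first]: 180 @ $3.95 + 302 @ $7.85 + 114 @ $9.55 + 118 @ $10.25 + 126 @ $11.60 = $6,841.50
Ending inventory: 225 @ $12.50 + 127 @ $11.60 = $4,285.70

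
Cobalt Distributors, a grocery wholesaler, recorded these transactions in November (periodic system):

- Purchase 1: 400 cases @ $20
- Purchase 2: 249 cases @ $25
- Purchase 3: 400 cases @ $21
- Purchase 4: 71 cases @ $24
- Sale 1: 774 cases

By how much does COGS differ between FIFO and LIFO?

FIFO COGS: 400 @ $20 + 249 @ $25 + 125 @ $21 = $16,850
LIFO COGS: 71 @ $24 + 400 @ $21 + 249 @ $25 + 54 @ $20 = $17,409
Difference = |$16,850 − $17,409| = $559

$559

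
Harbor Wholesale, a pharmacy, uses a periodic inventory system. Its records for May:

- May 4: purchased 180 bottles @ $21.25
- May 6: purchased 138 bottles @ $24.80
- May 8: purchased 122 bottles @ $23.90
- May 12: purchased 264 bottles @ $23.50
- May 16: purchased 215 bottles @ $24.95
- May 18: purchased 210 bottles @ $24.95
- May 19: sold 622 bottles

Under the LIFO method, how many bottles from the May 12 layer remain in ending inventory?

May 19, 622 sold [LIFO — newest first]: 210 @ $24.95 + 215 @ $24.95 + 197 @ $23.50 = $15,233.25
Ending inventory: 180 @ $21.25 + 138 @ $24.80 + 122 @ $23.90 + 67 @ $23.50 = $11,737.70
Check: goods available $26,970.95 = COGS $15,233.25 + ending $11,737.70

67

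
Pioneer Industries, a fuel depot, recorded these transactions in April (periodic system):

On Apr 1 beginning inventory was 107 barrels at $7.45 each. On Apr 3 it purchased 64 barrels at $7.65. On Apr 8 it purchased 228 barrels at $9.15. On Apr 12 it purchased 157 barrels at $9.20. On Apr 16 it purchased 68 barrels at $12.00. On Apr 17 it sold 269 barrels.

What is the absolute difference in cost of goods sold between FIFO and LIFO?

$479.55

FIFO COGS: 107 @ $7.45 + 64 @ $7.65 + 98 @ $9.15 = $2,183.45
LIFO COGS: 68 @ $12.00 + 157 @ $9.20 + 44 @ $9.15 = $2,663.00
Difference = |$2,183.45 − $2,663.00| = $479.55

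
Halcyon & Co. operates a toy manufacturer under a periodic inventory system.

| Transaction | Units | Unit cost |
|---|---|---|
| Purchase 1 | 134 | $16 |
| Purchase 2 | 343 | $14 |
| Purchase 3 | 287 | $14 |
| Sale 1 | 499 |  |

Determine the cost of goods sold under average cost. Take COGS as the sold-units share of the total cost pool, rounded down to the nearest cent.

Sale 1, sell 499: 499/764 × $10,964.00 → $7,161.04
Ending inventory (cost pool remaining) = $3,802.96

COGS = $7,161.04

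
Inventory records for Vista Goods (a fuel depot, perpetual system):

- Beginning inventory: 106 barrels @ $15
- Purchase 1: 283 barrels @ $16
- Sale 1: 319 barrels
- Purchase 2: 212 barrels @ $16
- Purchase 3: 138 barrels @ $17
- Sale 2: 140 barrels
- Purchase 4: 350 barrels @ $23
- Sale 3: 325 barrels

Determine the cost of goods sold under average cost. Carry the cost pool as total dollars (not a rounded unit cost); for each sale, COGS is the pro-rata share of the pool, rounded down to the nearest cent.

COGS = $13,801.50

After Beginning: 106 on hand, pool $1,590.00 (≈ $15.0000 each)
After Purchase 1: 389 on hand, pool $6,118.00 (≈ $15.7275 each)
Sale 1, sell 319: 319/389 × $6,118.00 → $5,017.07
After Purchase 2: 282 on hand, pool $4,492.93 (≈ $15.9324 each)
After Purchase 3: 420 on hand, pool $6,838.93 (≈ $16.2832 each)
Sale 2, sell 140: 140/420 × $6,838.93 → $2,279.64
After Purchase 4: 630 on hand, pool $12,609.29 (≈ $20.0147 each)
Sale 3, sell 325: 325/630 × $12,609.29 → $6,504.79
Total COGS = $5,017.07 + $2,279.64 + $6,504.79 = $13,801.50
Ending inventory (cost pool remaining) = $6,104.50
Check: goods available $19,906.00 = COGS $13,801.50 + ending $6,104.50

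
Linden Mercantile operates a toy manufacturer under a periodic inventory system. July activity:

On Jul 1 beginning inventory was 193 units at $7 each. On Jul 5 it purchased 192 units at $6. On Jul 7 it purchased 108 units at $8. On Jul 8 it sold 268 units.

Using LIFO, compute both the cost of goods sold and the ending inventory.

COGS = $1,824; ending inventory = $1,543

Jul 8, 268 sold [LIFO — newest first]: 108 @ $8 + 160 @ $6 = $1,824
Ending inventory: 193 @ $7 + 32 @ $6 = $1,543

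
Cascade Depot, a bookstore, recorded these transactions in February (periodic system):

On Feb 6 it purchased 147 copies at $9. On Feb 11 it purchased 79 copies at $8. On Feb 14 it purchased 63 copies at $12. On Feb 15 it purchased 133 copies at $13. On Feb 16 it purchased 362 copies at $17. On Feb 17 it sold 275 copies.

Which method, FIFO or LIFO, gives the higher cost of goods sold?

LIFO

FIFO COGS: 147 @ $9 + 79 @ $8 + 49 @ $12 = $2,543
LIFO COGS: 275 @ $17 = $4,675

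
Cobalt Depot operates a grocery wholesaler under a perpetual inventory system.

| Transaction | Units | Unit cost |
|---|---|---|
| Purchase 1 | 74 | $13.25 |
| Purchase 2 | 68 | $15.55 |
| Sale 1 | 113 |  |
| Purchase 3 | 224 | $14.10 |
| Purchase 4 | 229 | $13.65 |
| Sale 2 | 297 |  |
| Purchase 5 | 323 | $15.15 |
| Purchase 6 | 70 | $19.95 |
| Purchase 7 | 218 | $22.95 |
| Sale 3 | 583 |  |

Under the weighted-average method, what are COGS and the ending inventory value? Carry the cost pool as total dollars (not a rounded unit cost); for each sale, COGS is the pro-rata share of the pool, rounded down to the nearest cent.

COGS = $15,905.14; ending inventory = $3,710.06

After Purchase 1: 74 on hand, pool $980.50 (≈ $13.2500 each)
After Purchase 2: 142 on hand, pool $2,037.90 (≈ $14.3514 each)
Sale 1, sell 113: 113/142 × $2,037.90 → $1,621.70
After Purchase 3: 253 on hand, pool $3,574.60 (≈ $14.1289 each)
After Purchase 4: 482 on hand, pool $6,700.45 (≈ $13.9013 each)
Sale 2, sell 297: 297/482 × $6,700.45 → $4,128.70
After Purchase 5: 508 on hand, pool $7,465.20 (≈ $14.6953 each)
After Purchase 6: 578 on hand, pool $8,861.70 (≈ $15.3317 each)
After Purchase 7: 796 on hand, pool $13,864.80 (≈ $17.4181 each)
Sale 3, sell 583: 583/796 × $13,864.80 → $10,154.74
Total COGS = $1,621.70 + $4,128.70 + $10,154.74 = $15,905.14
Ending inventory (cost pool remaining) = $3,710.06
Check: goods available $19,615.20 = COGS $15,905.14 + ending $3,710.06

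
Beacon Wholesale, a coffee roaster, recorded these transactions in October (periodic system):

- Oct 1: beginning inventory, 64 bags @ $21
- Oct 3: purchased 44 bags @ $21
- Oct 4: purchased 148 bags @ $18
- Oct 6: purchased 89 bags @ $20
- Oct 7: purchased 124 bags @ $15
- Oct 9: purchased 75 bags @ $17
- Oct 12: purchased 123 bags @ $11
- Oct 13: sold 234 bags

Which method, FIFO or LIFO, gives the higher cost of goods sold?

FIFO

FIFO COGS: 64 @ $21 + 44 @ $21 + 126 @ $18 = $4,536
LIFO COGS: 123 @ $11 + 75 @ $17 + 36 @ $15 = $3,168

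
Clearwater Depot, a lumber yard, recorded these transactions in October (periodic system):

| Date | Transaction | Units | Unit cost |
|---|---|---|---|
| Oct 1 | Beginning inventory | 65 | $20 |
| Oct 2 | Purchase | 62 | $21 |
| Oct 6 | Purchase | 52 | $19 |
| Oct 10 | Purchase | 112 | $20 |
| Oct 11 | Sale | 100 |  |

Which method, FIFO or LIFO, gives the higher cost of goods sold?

FIFO COGS: 65 @ $20 + 35 @ $21 = $2,035
LIFO COGS: 100 @ $20 = $2,000

FIFO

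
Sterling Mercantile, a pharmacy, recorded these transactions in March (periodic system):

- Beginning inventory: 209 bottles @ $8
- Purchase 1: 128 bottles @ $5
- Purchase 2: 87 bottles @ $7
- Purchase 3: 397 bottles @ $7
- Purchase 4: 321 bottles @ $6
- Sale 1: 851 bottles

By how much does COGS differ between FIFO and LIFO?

$336

FIFO COGS: 209 @ $8 + 128 @ $5 + 87 @ $7 + 397 @ $7 + 30 @ $6 = $5,880
LIFO COGS: 321 @ $6 + 397 @ $7 + 87 @ $7 + 46 @ $5 = $5,544
Difference = |$5,880 − $5,544| = $336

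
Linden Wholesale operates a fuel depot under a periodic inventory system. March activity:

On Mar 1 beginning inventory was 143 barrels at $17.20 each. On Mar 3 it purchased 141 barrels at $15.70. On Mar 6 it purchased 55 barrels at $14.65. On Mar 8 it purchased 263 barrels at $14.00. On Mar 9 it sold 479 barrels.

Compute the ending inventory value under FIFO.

Mar 9, 479 sold [FIFO — oldest first]: 143 @ $17.20 + 141 @ $15.70 + 55 @ $14.65 + 140 @ $14.00 = $7,439.05
Ending inventory: 123 @ $14.00 = $1,722.00
Check: goods available $9,161.05 = COGS $7,439.05 + ending $1,722.00

Ending inventory = $1,722.00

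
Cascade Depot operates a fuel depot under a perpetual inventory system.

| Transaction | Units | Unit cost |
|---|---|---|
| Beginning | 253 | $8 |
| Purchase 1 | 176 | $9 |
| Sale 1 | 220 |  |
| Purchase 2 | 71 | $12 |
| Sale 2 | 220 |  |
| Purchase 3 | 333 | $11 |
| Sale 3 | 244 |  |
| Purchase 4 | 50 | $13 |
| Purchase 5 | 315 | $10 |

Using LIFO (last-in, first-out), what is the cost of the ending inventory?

Sale 1 (220) [LIFO — newest first]: 176 @ $9 + 44 @ $8 = $1,936
Sale 2 (220) [LIFO — newest first]: 71 @ $12 + 149 @ $8 = $2,044
Sale 3 (244) [LIFO — newest first]: 244 @ $11 = $2,684
Total COGS = $1,936 + $2,044 + $2,684 = $6,664
Ending inventory: 60 @ $8 + 89 @ $11 + 50 @ $13 + 315 @ $10 = $5,259

Ending inventory = $5,259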